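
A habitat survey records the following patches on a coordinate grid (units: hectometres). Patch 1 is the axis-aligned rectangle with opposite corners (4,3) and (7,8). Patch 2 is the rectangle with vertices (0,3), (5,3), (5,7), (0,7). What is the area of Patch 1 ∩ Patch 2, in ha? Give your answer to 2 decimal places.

|Patch 1∩Patch 2|: x∈[4,5], y∈[3,7] → 1·4 = 4.

4.00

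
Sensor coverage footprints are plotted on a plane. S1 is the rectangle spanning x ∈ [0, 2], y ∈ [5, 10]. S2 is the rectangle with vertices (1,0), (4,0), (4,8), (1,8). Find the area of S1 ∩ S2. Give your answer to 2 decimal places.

|S1∩S2|: x∈[1,2], y∈[5,8] → 1·3 = 3.

3.00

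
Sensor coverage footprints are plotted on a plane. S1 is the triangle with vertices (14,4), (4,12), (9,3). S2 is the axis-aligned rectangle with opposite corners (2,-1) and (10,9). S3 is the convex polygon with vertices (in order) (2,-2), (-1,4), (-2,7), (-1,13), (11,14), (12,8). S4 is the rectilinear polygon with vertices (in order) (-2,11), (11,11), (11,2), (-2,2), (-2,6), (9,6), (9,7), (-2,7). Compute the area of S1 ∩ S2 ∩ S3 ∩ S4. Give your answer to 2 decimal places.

8.82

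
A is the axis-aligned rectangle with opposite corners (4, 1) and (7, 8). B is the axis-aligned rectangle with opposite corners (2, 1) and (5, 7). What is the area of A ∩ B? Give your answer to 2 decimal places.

6.00

|A∩B|: x∈[4,5], y∈[1,7] → 1·6 = 6.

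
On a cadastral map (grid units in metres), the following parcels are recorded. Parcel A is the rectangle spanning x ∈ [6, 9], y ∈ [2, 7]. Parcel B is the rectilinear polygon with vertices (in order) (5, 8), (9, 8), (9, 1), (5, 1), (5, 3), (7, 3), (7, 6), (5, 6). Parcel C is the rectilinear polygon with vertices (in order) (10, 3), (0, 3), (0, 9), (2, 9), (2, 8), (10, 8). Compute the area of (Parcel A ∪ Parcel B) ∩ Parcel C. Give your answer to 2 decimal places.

|Parcel A ∪ Parcel B| = 25.
|(Parcel A ∪ Parcel B) ∩ Parcel C| = 17.00.

17.00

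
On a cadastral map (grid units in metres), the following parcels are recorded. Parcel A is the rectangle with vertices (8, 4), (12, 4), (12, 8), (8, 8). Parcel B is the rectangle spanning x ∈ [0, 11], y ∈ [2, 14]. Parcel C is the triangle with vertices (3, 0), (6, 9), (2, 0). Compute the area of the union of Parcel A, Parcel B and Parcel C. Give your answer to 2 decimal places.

By inclusion–exclusion:
Individual areas: |Parcel A| = 16, |Parcel B| = 132, |Parcel C| = 4.5.
|Parcel A∩Parcel B|: x∈[8,11], y∈[4,8] → 3·4 = 12.
|Parcel A∩Parcel C| = 0.
|Parcel B∩Parcel C| = 2.7222.
|Parcel A∩Parcel B∩Parcel C| = 0.
|Parcel A ∪ Parcel B ∪ Parcel C| = 152.5 − 14.7222 + 0 = 137.78.

137.78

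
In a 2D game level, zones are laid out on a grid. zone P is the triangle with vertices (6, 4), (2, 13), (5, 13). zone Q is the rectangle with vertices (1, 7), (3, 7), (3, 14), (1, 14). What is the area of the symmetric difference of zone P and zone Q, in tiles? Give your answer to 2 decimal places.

|zone P| = 13.5, |zone Q| = 14, |zone P∩zone Q| = 1.125.
|zone P △ zone Q| = |zone P| + |zone Q| − 2·|zone P∩zone Q| = 13.5 + 14 − 2.25 = 25.25.

25.25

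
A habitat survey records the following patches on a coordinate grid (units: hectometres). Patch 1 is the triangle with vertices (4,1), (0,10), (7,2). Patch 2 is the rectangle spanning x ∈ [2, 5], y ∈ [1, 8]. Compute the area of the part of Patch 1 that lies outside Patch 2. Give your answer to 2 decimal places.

|Patch 1| = 15.5, |Patch 1∩Patch 2| = 10.3333.
|Patch 1 ∖ Patch 2| = |Patch 1| − |Patch 1∩Patch 2| = 15.5 − 10.3333 = 5.17.

5.17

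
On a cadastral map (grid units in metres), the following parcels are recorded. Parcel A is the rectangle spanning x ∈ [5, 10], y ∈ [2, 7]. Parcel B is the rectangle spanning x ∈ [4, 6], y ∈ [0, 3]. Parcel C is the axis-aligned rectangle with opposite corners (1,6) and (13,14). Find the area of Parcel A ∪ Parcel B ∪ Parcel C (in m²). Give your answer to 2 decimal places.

121.00

By inclusion–exclusion:
Individual areas: |Parcel A| = 25, |Parcel B| = 6, |Parcel C| = 96.
|Parcel A∩Parcel B|: x∈[5,6], y∈[2,3] → 1·1 = 1.
|Parcel A∩Parcel C|: x∈[5,10], y∈[6,7] → 5·1 = 5.
|Parcel B∩Parcel C| = 0 (no overlap).
|Parcel A∩Parcel B∩Parcel C| = 0.
|Parcel A ∪ Parcel B ∪ Parcel C| = 127 − 6 + 0 = 121.00.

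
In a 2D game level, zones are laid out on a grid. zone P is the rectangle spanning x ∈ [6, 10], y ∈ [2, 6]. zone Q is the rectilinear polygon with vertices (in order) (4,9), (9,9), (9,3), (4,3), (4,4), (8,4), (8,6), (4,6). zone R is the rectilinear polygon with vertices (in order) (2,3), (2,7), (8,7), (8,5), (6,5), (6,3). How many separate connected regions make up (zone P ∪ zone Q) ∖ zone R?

(zone P ∪ zone Q) ∖ zone R is a single connected region.

1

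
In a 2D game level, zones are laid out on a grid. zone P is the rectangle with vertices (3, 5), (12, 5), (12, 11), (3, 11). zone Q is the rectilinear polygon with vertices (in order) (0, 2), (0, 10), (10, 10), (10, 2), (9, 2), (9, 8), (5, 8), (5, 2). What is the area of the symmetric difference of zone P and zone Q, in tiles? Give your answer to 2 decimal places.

|zone P| = 54, |zone Q| = 56, |zone P∩zone Q| = 23.
|zone P △ zone Q| = |zone P| + |zone Q| − 2·|zone P∩zone Q| = 54 + 56 − 46 = 64.00.

64.00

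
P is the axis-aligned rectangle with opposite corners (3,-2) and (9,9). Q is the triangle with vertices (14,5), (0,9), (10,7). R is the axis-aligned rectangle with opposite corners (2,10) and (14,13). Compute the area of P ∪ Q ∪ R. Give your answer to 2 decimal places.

By inclusion–exclusion:
Individual areas: |P| = 66, |Q| = 6, |R| = 36.
|P∩Q| = 3.0857.
|P∩R| = 0 (no overlap).
|Q∩R| = 0.
|P∩Q∩R| = 0.
|P ∪ Q ∪ R| = 108 − 3.0857 + 0 = 104.91.

104.91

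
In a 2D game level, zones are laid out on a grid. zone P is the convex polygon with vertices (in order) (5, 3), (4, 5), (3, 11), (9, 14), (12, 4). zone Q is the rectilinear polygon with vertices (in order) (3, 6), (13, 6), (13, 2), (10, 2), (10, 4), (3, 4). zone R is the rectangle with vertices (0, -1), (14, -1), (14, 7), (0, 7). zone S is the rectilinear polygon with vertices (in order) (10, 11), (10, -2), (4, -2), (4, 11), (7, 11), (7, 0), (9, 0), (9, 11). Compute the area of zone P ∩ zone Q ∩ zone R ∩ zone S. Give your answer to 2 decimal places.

7.75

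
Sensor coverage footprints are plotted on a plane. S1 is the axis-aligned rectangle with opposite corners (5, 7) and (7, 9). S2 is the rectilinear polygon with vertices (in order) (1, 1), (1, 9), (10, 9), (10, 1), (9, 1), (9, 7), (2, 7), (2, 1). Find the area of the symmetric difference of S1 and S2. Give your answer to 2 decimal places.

26.00

|S1| = 4, |S2| = 30, |S1∩S2| = 4.
|S1 △ S2| = |S1| + |S2| − 2·|S1∩S2| = 4 + 30 − 8 = 26.00.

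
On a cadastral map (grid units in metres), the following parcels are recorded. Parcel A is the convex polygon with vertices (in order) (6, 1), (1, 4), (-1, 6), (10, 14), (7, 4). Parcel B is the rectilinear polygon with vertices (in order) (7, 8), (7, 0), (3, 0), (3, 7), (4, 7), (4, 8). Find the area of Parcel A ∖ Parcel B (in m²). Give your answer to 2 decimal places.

|Parcel A| = 58, |Parcel A∩Parcel B| = 22.8.
|Parcel A ∖ Parcel B| = |Parcel A| − |Parcel A∩Parcel B| = 58 − 22.8 = 35.20.

35.20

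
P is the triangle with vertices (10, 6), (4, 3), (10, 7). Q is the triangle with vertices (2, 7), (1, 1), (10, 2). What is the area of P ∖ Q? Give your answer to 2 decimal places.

2.57

|P| = 3, |P∩Q| = 0.4337.
|P ∖ Q| = |P| − |P∩Q| = 3 − 0.4337 = 2.57.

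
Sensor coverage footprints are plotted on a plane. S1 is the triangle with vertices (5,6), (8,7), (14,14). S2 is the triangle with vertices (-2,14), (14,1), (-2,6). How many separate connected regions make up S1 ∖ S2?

1

S1 ∖ S2 is a single connected region.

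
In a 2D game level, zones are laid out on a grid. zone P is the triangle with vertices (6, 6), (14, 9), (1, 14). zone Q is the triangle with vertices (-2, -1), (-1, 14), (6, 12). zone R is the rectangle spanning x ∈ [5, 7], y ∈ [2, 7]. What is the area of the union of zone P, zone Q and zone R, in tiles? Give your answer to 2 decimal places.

By inclusion–exclusion:
Individual areas: |zone P| = 39.5, |zone Q| = 53.5, |zone R| = 10.
|zone P∩zone Q| = 8.1143.
|zone P∩zone R| = 1.125.
|zone Q∩zone R| = 0.
|zone P∩zone Q∩zone R| = 0.
|zone P ∪ zone Q ∪ zone R| = 103 − 9.2393 + 0 = 93.76.

93.76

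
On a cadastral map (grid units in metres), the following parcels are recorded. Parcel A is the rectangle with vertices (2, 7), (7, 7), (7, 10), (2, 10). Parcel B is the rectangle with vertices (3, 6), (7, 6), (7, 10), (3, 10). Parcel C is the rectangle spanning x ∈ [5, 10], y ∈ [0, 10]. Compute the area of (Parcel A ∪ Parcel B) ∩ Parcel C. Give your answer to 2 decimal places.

The region (Parcel A ∪ Parcel B) ∩ Parcel C is the polygon with vertices (7,6), (5,6), (5,10), (7,10), (7,7).
By the shoelace formula its area is 8.00.

8.00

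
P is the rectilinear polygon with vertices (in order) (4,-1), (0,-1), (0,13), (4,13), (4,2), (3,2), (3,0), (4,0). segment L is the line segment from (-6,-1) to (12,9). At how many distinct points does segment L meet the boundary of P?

The segment meets the boundary at (4,4.556), (0,2.333).

2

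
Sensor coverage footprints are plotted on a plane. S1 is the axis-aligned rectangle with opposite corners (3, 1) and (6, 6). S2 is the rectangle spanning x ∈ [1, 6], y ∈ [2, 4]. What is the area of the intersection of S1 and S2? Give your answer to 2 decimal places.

|S1∩S2|: x∈[3,6], y∈[2,4] → 3·2 = 6.

6.00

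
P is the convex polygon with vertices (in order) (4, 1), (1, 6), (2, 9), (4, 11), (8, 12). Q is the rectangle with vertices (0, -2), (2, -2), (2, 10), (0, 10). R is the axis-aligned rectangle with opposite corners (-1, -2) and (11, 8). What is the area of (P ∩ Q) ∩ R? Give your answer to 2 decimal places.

The region (P ∩ Q) ∩ R is the polygon with vertices (1.667,8), (2,8), (2,4.333), (1,6).
By the shoelace formula its area is 2.17.

2.17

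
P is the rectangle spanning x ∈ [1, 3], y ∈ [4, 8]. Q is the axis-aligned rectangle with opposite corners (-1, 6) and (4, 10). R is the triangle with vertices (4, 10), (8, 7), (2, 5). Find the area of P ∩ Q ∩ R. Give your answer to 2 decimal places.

0.45

The intersection is the polygon with vertices (3,6), (2.4,6), (3,7.5).
By the shoelace formula its area is 0.45.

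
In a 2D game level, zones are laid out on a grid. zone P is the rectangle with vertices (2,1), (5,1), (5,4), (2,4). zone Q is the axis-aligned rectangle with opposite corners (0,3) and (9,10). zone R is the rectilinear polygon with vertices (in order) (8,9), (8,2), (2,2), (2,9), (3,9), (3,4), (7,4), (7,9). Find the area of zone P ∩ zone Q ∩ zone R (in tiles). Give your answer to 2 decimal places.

The intersection is the polygon with vertices (3,4), (5,4), (5,3), (2,3), (2,4).
By the shoelace formula its area is 3.00.

3.00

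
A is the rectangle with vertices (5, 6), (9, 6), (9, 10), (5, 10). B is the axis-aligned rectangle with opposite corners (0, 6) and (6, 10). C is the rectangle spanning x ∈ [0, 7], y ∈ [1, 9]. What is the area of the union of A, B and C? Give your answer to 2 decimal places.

71.00

By inclusion–exclusion:
Individual areas: |A| = 16, |B| = 24, |C| = 56.
|A∩B|: x∈[5,6], y∈[6,10] → 1·4 = 4.
|A∩C|: x∈[5,7], y∈[6,9] → 2·3 = 6.
|B∩C|: x∈[0,6], y∈[6,9] → 6·3 = 18.
|A∩B∩C| = 3.
|A ∪ B ∪ C| = 96 − 28 + 3 = 71.00.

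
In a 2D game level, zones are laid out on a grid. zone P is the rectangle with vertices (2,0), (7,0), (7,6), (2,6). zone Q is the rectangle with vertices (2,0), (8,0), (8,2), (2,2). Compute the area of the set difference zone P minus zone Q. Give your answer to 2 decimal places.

20.00

|zone P∩zone Q|: x∈[2,7], y∈[0,2] → 5·2 = 10.
|zone P| = 30.
|zone P ∖ zone Q| = |zone P| − |zone P∩zone Q| = 30 − 10 = 20.00.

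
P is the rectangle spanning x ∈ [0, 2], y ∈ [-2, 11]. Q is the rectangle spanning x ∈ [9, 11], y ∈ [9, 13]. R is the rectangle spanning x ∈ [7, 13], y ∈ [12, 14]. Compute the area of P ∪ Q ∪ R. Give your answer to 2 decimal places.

44.00

By inclusion–exclusion:
Individual areas: |P| = 26, |Q| = 8, |R| = 12.
|P∩Q| = 0 (no overlap).
|P∩R| = 0 (no overlap).
|Q∩R|: x∈[9,11], y∈[12,13] → 2·1 = 2.
|P∩Q∩R| = 0.
|P ∪ Q ∪ R| = 46 − 2 + 0 = 44.00.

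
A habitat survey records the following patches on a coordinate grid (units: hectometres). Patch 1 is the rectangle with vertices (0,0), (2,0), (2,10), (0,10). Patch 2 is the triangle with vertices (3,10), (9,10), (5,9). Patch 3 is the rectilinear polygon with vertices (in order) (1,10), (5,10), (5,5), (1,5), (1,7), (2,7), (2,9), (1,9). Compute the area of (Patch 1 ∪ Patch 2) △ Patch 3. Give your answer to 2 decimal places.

33.00

|Patch 1 ∪ Patch 2| = 23.
|(Patch 1 ∪ Patch 2) ∩ Patch 3| = 4.
|(Patch 1 ∪ Patch 2) △ Patch 3| = 23 + 18 − 8 = 33.00.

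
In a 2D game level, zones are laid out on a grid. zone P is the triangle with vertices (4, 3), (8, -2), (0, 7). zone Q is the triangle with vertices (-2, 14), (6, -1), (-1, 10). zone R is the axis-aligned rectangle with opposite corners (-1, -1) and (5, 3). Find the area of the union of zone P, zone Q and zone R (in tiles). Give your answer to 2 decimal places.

By inclusion–exclusion:
Individual areas: |zone P| = 2, |zone Q| = 8.5, |zone R| = 24.
|zone P∩zone Q| = 0.506.
|zone P∩zone R| = 0.5486.
|zone Q∩zone R| = 0.6725.
|zone P∩zone Q∩zone R| = 0.1361.
|zone P ∪ zone Q ∪ zone R| = 34.5 − 1.727 + 0.1361 = 32.91.

32.91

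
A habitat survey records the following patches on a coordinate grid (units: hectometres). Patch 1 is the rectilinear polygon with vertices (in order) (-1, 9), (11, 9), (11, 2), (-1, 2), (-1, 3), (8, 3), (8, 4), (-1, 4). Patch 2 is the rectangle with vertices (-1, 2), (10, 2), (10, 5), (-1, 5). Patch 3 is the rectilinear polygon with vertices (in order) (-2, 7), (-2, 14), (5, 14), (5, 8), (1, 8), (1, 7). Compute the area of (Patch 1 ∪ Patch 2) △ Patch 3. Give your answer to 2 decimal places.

113.00

|Patch 1 ∪ Patch 2| = 84.
|(Patch 1 ∪ Patch 2) ∩ Patch 3| = 8.
|(Patch 1 ∪ Patch 2) △ Patch 3| = 84 + 45 − 16 = 113.00.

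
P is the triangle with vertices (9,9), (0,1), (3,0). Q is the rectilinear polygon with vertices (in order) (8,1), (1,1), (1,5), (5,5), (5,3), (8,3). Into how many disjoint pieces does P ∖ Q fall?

P ∖ Q splits into 2 disjoint pieces (area 5, area 2.2778).

2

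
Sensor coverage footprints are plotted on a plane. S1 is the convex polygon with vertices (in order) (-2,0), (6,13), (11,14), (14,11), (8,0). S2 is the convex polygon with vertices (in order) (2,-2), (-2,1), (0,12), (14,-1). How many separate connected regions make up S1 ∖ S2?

S1 ∖ S2 splits into 2 disjoint pieces (area 0.4561, area 65.6723).

2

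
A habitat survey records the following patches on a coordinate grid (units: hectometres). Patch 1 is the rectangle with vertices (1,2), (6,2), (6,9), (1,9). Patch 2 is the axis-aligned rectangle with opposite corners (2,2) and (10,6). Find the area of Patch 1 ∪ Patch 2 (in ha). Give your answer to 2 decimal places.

By inclusion–exclusion:
Individual areas: |Patch 1| = 35, |Patch 2| = 32.
|Patch 1∩Patch 2|: x∈[2,6], y∈[2,6] → 4·4 = 16.
|Patch 1 ∪ Patch 2| = 67 − 16 = 51.00.

51.00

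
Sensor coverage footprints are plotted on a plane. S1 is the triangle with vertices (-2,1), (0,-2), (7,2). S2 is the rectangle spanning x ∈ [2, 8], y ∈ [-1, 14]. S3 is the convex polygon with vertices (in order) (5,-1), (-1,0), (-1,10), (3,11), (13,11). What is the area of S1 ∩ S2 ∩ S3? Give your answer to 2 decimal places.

The intersection is the polygon with vertices (2.484,-0.581), (2,-0.5), (2,1.444), (7,2).
By the shoelace formula its area is 5.67.

5.67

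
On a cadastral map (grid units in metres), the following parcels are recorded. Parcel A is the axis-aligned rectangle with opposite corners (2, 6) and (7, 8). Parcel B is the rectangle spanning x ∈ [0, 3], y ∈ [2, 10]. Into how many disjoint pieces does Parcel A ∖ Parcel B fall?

Parcel A ∖ Parcel B is a single connected region.

1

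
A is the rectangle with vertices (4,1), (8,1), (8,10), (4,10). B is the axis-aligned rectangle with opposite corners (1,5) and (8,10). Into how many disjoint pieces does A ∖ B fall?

A ∖ B is a single connected region.

1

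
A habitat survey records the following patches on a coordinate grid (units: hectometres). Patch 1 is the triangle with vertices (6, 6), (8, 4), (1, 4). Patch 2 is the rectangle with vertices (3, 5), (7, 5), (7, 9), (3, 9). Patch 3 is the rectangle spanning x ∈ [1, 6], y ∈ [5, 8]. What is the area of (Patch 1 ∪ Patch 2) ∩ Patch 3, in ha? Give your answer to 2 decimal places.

The region (Patch 1 ∪ Patch 2) ∩ Patch 3 is the polygon with vertices (3,5), (3,8), (6,8), (6,5), (3.5,5).
By the shoelace formula its area is 9.00.

9.00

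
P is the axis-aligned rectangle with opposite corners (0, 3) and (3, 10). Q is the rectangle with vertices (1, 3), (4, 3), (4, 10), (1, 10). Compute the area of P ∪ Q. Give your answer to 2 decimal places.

28.00

By inclusion–exclusion:
Individual areas: |P| = 21, |Q| = 21.
|P∩Q|: x∈[1,3], y∈[3,10] → 2·7 = 14.
|P ∪ Q| = 42 − 14 = 28.00.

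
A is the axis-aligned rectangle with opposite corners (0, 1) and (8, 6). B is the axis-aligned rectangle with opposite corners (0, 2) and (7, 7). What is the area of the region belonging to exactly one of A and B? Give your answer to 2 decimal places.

19.00

|A∩B|: x∈[0,7], y∈[2,6] → 7·4 = 28.
|A △ B| = |A| + |B| − 2·|A∩B| = 40 + 35 − 56 = 19.00.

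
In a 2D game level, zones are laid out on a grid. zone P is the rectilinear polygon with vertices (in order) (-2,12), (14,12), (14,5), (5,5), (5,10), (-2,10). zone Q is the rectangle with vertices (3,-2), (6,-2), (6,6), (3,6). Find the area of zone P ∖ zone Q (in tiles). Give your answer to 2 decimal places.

|zone P| = 77, |zone P∩zone Q| = 1.
|zone P ∖ zone Q| = |zone P| − |zone P∩zone Q| = 77 − 1 = 76.00.

76.00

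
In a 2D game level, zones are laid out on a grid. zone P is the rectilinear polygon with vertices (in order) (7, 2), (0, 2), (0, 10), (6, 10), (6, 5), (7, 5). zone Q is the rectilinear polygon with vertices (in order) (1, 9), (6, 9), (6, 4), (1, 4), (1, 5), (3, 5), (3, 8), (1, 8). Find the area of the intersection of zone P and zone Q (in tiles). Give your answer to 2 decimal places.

19.00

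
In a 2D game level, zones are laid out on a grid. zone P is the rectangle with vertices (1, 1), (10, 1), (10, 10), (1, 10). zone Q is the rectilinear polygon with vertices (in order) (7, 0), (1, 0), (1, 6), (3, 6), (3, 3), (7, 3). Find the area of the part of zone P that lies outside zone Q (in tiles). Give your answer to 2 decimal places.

|zone P| = 81, |zone P∩zone Q| = 18.
|zone P ∖ zone Q| = |zone P| − |zone P∩zone Q| = 81 − 18 = 63.00.

63.00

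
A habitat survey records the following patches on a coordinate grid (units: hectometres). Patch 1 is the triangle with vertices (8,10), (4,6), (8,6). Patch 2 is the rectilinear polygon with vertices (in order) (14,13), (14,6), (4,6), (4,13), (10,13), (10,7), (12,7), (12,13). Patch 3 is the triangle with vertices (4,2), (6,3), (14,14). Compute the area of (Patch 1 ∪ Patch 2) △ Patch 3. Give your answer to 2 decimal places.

|Patch 1 ∪ Patch 2| = 58.
|(Patch 1 ∪ Patch 2) ∩ Patch 3| = 2.2909.
|(Patch 1 ∪ Patch 2) △ Patch 3| = 58 + 7 − 4.5818 = 60.42.

60.42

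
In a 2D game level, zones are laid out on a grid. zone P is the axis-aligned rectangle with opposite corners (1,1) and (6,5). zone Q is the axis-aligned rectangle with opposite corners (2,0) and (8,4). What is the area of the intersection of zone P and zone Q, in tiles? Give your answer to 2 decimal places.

12.00

|zone P∩zone Q|: x∈[2,6], y∈[1,4] → 4·3 = 12.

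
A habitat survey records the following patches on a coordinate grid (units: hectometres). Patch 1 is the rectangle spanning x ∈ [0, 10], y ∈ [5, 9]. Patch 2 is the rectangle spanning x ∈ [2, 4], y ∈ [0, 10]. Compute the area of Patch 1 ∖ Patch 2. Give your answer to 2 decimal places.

32.00

|Patch 1∩Patch 2|: x∈[2,4], y∈[5,9] → 2·4 = 8.
|Patch 1| = 40.
|Patch 1 ∖ Patch 2| = |Patch 1| − |Patch 1∩Patch 2| = 40 − 8 = 32.00.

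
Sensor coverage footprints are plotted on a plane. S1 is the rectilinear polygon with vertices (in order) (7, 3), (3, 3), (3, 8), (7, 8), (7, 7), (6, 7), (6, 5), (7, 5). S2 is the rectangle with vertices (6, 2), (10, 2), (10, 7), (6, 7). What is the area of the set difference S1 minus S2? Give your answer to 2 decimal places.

16.00

|S1| = 18, |S1∩S2| = 2.
|S1 ∖ S2| = |S1| − |S1∩S2| = 18 − 2 = 16.00.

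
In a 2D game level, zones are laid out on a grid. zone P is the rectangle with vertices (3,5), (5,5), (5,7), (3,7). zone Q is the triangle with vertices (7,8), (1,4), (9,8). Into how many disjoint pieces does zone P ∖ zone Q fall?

zone P ∖ zone Q splits into 2 disjoint pieces (area 1, area 2).

2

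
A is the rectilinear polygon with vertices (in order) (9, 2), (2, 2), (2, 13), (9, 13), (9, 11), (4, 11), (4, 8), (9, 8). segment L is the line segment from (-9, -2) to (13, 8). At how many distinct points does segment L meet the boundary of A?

The segment meets the boundary at (9,6.182), (2,3).

2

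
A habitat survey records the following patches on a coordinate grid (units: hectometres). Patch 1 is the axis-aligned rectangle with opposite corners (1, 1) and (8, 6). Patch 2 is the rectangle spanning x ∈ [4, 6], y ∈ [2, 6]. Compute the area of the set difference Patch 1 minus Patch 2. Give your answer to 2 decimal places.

|Patch 1∩Patch 2|: x∈[4,6], y∈[2,6] → 2·4 = 8.
|Patch 1| = 35.
|Patch 1 ∖ Patch 2| = |Patch 1| − |Patch 1∩Patch 2| = 35 − 8 = 27.00.

27.00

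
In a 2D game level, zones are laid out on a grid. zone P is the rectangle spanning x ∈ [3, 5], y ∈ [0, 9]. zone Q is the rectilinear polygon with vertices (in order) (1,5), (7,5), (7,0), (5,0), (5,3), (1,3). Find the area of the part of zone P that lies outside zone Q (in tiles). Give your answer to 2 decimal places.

14.00

|zone P| = 18, |zone P∩zone Q| = 4.
|zone P ∖ zone Q| = |zone P| − |zone P∩zone Q| = 18 − 4 = 14.00.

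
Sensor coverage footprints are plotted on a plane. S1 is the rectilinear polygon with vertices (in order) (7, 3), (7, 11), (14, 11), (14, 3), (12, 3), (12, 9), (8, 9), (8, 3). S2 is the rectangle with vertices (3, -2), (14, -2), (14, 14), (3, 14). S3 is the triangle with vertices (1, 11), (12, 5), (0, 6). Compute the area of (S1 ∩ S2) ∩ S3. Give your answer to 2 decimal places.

|S1 ∩ S2| = 32.
|(S1 ∩ S2) ∩ S3| = 2.08.

2.08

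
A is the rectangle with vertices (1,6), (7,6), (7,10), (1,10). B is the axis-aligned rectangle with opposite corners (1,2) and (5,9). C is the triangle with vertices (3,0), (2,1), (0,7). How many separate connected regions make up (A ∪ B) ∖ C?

2

(A ∪ B) ∖ C splits into 2 disjoint pieces (area 38.4762, area 0.6667).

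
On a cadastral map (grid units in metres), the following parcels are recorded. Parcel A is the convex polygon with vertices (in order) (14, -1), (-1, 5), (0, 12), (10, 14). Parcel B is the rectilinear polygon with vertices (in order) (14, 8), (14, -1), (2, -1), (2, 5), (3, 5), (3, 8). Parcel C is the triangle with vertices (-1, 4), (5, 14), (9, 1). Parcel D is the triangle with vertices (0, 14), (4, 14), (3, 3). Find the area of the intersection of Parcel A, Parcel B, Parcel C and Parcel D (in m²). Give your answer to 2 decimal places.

The intersection is the polygon with vertices (3,5), (3,8), (3.454,8), (3.035,3.386), (2.878,3.449), (2.454,5).
By the shoelace formula its area is 1.65.

1.65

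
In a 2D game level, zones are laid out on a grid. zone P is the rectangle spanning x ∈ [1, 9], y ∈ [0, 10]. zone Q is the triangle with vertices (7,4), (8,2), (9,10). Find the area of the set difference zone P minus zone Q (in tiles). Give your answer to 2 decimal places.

|zone P| = 80, |zone P∩zone Q| = 5.
|zone P ∖ zone Q| = |zone P| − |zone P∩zone Q| = 80 − 5 = 75.00.

75.00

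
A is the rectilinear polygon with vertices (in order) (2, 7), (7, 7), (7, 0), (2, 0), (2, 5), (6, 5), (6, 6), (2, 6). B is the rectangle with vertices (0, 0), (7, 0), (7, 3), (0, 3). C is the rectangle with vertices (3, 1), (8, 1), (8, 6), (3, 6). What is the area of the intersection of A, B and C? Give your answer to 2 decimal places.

The intersection is the polygon with vertices (7,3), (7,1), (3,1), (3,3).
By the shoelace formula its area is 8.00.

8.00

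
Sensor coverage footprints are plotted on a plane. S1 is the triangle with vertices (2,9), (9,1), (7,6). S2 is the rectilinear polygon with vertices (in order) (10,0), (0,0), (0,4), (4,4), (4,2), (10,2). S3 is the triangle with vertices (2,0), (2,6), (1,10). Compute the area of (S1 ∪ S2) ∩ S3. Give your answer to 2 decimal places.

The region (S1 ∪ S2) ∩ S3 is the polygon with vertices (2,4), (2,0), (1.6,4).
By the shoelace formula its area is 0.80.

0.80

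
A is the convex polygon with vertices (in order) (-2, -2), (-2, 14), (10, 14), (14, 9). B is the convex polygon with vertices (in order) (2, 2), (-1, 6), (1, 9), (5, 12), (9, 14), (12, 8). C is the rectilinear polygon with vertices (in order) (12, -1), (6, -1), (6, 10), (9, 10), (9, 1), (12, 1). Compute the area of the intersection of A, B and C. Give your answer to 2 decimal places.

The intersection is the polygon with vertices (6,4.4), (6,10), (9,10), (9,6.2).
By the shoelace formula its area is 14.10.

14.10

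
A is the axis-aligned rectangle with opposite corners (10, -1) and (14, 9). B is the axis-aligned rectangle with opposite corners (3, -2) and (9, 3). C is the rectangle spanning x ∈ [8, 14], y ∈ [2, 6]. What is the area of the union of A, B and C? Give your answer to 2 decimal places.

77.00

By inclusion–exclusion:
Individual areas: |A| = 40, |B| = 30, |C| = 24.
|A∩B| = 0 (no overlap).
|A∩C|: x∈[10,14], y∈[2,6] → 4·4 = 16.
|B∩C|: x∈[8,9], y∈[2,3] → 1·1 = 1.
|A∩B∩C| = 0.
|A ∪ B ∪ C| = 94 − 17 + 0 = 77.00.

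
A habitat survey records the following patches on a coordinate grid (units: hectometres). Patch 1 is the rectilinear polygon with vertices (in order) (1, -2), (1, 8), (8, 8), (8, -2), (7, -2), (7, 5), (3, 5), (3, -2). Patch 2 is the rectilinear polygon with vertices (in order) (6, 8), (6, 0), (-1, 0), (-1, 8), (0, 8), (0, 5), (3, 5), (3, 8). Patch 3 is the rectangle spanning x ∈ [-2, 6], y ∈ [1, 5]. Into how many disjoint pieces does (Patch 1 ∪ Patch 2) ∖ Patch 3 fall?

3

(Patch 1 ∪ Patch 2) ∖ Patch 3 splits into 3 disjoint pieces (area 11, area 3, area 28).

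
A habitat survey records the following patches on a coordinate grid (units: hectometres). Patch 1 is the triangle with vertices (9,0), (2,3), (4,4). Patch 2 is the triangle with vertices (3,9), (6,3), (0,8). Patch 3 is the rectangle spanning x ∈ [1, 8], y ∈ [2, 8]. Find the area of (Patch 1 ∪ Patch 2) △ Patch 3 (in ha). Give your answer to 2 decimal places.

|Patch 1 ∪ Patch 2| = 17.
|(Patch 1 ∪ Patch 2) ∩ Patch 3| = 12.6667.
|(Patch 1 ∪ Patch 2) △ Patch 3| = 17 + 42 − 25.3333 = 33.67.

33.67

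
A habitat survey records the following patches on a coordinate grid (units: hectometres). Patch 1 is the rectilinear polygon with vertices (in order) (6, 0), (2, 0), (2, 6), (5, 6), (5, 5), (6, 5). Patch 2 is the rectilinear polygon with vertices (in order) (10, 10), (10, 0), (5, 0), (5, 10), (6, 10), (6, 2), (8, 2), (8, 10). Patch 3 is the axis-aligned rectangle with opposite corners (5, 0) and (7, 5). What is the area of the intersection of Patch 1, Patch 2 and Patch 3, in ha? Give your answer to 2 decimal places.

The intersection is the polygon with vertices (5,5), (6,5), (6,2), (6,0), (5,0).
By the shoelace formula its area is 5.00.

5.00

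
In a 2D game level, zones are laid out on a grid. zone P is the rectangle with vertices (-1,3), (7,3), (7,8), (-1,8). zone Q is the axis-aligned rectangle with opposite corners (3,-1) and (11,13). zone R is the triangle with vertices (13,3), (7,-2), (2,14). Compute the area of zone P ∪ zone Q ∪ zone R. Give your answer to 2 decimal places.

By inclusion–exclusion:
Individual areas: |zone P| = 40, |zone Q| = 112, |zone R| = 60.5.
|zone P∩zone Q|: x∈[3,7], y∈[3,8] → 4·5 = 20.
|zone P∩zone R| = 11.7188.
|zone Q∩zone R| = 54.9771.
|zone P∩zone Q∩zone R| = 11.7188.
|zone P ∪ zone Q ∪ zone R| = 212.5 − 86.6958 + 11.7188 = 137.52.

137.52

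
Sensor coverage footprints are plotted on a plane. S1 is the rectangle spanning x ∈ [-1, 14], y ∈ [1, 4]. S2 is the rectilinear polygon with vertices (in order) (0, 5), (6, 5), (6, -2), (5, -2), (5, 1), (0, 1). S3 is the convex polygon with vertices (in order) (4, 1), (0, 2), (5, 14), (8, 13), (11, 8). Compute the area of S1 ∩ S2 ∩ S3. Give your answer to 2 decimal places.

13.17

The intersection is the polygon with vertices (6,3), (4,1), (0,2), (0.833,4), (6,4).
By the shoelace formula its area is 13.17.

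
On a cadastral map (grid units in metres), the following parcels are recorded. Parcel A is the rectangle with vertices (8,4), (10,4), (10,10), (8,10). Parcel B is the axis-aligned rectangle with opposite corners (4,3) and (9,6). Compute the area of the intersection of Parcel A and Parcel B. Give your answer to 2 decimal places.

2.00

|Parcel A∩Parcel B|: x∈[8,9], y∈[4,6] → 1·2 = 2.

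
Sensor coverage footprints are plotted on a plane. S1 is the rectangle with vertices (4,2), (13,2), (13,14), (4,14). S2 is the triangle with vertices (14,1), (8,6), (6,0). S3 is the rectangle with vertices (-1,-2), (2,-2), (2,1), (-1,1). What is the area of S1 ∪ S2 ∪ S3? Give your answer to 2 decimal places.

127.73

By inclusion–exclusion:
Individual areas: |S1| = 108, |S2| = 23, |S3| = 9.
|S1∩S2| = 12.2667.
|S1∩S3| = 0 (no overlap).
|S2∩S3| = 0.
|S1∩S2∩S3| = 0.
|S1 ∪ S2 ∪ S3| = 140 − 12.2667 + 0 = 127.73.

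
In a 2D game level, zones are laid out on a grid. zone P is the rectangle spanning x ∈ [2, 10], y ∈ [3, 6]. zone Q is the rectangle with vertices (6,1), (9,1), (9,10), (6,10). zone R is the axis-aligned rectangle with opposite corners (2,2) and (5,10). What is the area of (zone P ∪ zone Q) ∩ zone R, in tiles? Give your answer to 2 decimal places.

The region (zone P ∪ zone Q) ∩ zone R is the polygon with vertices (2,3), (2,6), (5,6), (5,3).
By the shoelace formula its area is 9.00.

9.00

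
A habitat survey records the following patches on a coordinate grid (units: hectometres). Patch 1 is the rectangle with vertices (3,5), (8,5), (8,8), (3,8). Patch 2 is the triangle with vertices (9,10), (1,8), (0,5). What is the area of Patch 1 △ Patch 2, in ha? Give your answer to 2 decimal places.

22.80

|Patch 1| = 15, |Patch 2| = 11, |Patch 1∩Patch 2| = 1.6.
|Patch 1 △ Patch 2| = |Patch 1| + |Patch 2| − 2·|Patch 1∩Patch 2| = 15 + 11 − 3.2 = 22.80.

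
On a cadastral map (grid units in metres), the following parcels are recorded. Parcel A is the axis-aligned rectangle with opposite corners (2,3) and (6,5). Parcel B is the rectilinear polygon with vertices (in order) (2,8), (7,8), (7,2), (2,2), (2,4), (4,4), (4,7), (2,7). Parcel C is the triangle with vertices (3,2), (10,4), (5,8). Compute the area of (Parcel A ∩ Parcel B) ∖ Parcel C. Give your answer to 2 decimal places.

|Parcel A ∩ Parcel B| = 6.
|(Parcel A ∩ Parcel B) ∩ Parcel C| = 4.5.
|(Parcel A ∩ Parcel B) ∖ Parcel C| = 6 − 4.5 = 1.50.

1.50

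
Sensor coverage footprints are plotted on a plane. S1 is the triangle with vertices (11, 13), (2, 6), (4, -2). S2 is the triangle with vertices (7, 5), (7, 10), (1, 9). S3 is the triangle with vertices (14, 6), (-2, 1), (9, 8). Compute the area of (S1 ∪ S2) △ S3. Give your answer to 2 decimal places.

|S1 ∪ S2| = 49.7265.
|(S1 ∪ S2) ∩ S3| = 11.1949.
|(S1 ∪ S2) △ S3| = 49.7265 + 28.5 − 22.3899 = 55.84.

55.84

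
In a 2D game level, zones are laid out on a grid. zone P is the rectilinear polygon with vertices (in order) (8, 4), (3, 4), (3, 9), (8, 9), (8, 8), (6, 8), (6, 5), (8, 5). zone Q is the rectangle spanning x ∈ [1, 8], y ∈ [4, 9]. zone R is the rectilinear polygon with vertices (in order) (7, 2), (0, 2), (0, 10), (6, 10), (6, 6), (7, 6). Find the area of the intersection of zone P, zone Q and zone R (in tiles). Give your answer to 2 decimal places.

The intersection is the polygon with vertices (3,9), (6,9), (6,8), (6,6), (6,5), (7,5), (7,4), (3,4).
By the shoelace formula its area is 16.00.

16.00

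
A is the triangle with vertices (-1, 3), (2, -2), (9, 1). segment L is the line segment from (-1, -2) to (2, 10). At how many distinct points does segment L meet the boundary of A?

The segment meets the boundary at (0.19,2.762), (-0.118,1.529).

2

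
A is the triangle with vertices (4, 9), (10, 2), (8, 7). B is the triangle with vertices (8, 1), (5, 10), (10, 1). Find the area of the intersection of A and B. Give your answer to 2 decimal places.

2.01

The intersection is the polygon with vertices (6.182,6.455), (5.6,8.2), (6.154,7.923), (8.421,3.842).
By the shoelace formula its area is 2.01.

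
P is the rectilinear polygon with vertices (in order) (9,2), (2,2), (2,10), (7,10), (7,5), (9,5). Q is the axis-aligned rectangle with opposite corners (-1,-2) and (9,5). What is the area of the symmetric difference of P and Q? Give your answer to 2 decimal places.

|P| = 46, |Q| = 70, |P∩Q| = 21.
|P △ Q| = |P| + |Q| − 2·|P∩Q| = 46 + 70 − 42 = 74.00.

74.00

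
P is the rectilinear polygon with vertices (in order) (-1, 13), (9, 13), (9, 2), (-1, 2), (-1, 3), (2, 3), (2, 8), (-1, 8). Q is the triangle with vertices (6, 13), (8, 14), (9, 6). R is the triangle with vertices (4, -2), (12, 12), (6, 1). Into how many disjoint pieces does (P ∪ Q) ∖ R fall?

(P ∪ Q) ∖ R splits into 2 disjoint pieces (area 89.6161, area 5.5227).

2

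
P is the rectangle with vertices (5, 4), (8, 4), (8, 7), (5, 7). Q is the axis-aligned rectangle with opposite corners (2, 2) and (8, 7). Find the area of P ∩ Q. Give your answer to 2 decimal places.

|P∩Q|: x∈[5,8], y∈[4,7] → 3·3 = 9.

9.00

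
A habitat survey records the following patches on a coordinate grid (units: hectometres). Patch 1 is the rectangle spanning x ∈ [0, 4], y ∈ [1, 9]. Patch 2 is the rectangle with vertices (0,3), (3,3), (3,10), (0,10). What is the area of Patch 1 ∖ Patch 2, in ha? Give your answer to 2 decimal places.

|Patch 1∩Patch 2|: x∈[0,3], y∈[3,9] → 3·6 = 18.
|Patch 1| = 32.
|Patch 1 ∖ Patch 2| = |Patch 1| − |Patch 1∩Patch 2| = 32 − 18 = 14.00.

14.00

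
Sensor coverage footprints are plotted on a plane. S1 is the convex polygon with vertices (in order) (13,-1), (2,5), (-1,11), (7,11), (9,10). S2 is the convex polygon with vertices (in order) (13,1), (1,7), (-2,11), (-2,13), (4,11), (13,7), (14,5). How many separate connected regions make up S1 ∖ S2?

S1 ∖ S2 splits into 2 disjoint pieces (area 19.1111, area 4.8795).

2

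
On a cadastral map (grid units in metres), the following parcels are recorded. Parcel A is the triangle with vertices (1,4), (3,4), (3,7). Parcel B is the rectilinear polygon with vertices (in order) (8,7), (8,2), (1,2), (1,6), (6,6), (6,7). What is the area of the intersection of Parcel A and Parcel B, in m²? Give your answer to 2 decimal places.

2.67

The intersection is the polygon with vertices (3,4), (1,4), (2.333,6), (3,6).
By the shoelace formula its area is 2.67.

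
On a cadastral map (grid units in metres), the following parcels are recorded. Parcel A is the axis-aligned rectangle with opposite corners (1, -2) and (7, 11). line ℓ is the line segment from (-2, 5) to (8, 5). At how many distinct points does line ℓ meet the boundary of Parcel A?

The segment meets the boundary at (7,5), (1,5).

2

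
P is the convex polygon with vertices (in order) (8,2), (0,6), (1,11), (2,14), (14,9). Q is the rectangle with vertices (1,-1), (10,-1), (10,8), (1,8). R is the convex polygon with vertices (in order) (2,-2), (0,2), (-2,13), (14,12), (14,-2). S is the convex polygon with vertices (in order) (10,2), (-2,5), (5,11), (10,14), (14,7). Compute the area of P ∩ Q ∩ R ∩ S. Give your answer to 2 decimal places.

The intersection is the polygon with vertices (10,8), (10,4.333), (8.353,2.412), (6,3), (1,5.5), (1,7.571), (1.5,8).
By the shoelace formula its area is 38.72.

38.72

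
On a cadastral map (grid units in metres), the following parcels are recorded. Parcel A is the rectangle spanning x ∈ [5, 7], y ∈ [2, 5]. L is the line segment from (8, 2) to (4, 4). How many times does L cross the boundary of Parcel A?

The segment meets the boundary at (5,3.5), (7,2.5).

2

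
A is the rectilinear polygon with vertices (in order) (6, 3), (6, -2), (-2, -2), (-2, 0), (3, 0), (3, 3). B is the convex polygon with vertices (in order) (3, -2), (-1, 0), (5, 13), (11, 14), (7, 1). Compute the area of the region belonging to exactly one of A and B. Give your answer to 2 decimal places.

89.75

|A| = 25, |B| = 96, |A∩B| = 15.625.
|A △ B| = |A| + |B| − 2·|A∩B| = 25 + 96 − 31.25 = 89.75.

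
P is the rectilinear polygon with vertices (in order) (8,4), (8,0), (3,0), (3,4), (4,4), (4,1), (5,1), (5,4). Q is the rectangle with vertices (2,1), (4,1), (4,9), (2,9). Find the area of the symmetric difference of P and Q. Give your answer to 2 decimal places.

|P| = 17, |Q| = 16, |P∩Q| = 3.
|P △ Q| = |P| + |Q| − 2·|P∩Q| = 17 + 16 − 6 = 27.00.

27.00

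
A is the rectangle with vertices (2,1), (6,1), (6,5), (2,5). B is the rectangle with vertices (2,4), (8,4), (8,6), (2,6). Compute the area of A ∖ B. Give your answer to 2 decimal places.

|A∩B|: x∈[2,6], y∈[4,5] → 4·1 = 4.
|A| = 16.
|A ∖ B| = |A| − |A∩B| = 16 − 4 = 12.00.

12.00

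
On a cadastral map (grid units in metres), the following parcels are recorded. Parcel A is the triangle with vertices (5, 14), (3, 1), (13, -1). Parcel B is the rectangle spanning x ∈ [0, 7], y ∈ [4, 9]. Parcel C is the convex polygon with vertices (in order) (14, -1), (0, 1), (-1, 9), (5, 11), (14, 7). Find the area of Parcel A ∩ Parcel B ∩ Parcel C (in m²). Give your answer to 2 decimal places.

15.77

The intersection is the polygon with vertices (7,9), (7,4), (3.462,4), (4.231,9).
By the shoelace formula its area is 15.77.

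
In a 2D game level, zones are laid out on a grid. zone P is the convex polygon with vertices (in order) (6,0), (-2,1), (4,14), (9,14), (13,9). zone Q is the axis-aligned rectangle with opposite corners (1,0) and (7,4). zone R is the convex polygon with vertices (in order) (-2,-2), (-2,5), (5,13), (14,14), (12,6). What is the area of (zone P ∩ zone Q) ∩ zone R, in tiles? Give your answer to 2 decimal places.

The region (zone P ∩ zone Q) ∩ zone R is the polygon with vertices (1,4), (7,4), (7,3.143), (2.308,0.462), (1,0.625).
By the shoelace formula its area is 14.83.

14.83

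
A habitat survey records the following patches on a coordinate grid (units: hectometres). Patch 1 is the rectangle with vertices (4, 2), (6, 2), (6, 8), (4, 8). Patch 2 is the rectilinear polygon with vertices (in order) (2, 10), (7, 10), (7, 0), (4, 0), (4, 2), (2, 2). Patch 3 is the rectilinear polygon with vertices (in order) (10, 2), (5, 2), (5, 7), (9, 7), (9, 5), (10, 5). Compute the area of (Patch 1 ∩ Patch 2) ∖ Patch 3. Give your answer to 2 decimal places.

|Patch 1 ∩ Patch 2| = 12.
|(Patch 1 ∩ Patch 2) ∩ Patch 3| = 5.
|(Patch 1 ∩ Patch 2) ∖ Patch 3| = 12 − 5 = 7.00.

7.00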